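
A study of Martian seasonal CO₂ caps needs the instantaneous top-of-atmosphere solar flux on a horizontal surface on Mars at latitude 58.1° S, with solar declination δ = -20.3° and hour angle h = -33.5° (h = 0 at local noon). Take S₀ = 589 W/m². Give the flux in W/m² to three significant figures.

cos θ_z = sin φ sin δ + cos φ cos δ cos h = 0.294539 + 0.413288 = 0.707827.
Flux = S₀ · cos θ_z = 589 × 0.707827 = 416.9 W/m².

417 W/m²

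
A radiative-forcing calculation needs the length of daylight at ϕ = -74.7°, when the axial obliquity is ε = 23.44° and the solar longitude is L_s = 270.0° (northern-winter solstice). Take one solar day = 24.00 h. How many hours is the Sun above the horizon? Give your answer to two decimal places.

Solar declination: sin δ = sin ε · sin L_s = sin 23.44° × sin 270.0° = -0.39779, so δ = -23.440°.
Sunrise equation: cos h₀ = −tan ϕ · tan δ = -1.5849 ≤ −1, so the Sun never sets (polar day) and h₀ = π.
Daylight = 2h₀/(2π) × 24.00 h = (3.1416/π) × 24.00 = 24.00 h.

24.00 h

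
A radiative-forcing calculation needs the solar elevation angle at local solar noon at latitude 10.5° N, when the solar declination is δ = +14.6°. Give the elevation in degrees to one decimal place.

At local noon the hour angle is zero, so the zenith angle equals |ϕ − δ| = |+10.5° − (+14.600°)| = 4.100°.
Elevation = 90° − 4.100° = 85.9°.

85.9°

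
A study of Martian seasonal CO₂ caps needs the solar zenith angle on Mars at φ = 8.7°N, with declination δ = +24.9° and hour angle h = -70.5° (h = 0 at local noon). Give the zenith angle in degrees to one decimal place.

cos θ_z = sin φ sin δ + cos φ cos δ cos h = 0.063686 + 0.299294 = 0.362980.
θ_z = arccos(0.362980) = 68.7°.

θ_z = 68.7°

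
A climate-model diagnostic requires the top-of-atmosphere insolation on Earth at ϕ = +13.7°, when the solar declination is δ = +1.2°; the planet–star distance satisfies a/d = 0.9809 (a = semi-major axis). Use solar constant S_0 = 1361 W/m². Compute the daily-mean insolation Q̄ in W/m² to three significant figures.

Q̄ ≈ 408 W/m²

cos h₀ = −tan(+13.7°) tan(+1.200°) = -0.0051, h₀ = 1.5759 rad.
Bracket: h₀ sin ϕ sin δ + cos ϕ cos δ sin h₀ = 1.5759×0.23684×0.02094 + 0.97155×0.99978×0.99999 = 0.007816 + 0.971327 = 0.979143.
Inverse-square distance factor (a/d)² = 0.9809² = 0.962165.
Q̄ = (S_0/π) × 0.962165 × [bracket] = (1361/π) × 0.962165 × 0.979143 = 408.1 W/m².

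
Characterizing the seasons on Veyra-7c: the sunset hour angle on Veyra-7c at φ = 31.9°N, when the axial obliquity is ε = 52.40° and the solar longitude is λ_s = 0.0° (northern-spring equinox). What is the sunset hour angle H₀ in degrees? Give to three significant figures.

Solar declination: sin δ = sin ε · sin λ_s = sin 52.40° × sin 0.0° = 0.00000, so δ = +0.000°.
cos H₀ = −tan φ · tan δ = −tan(+31.9°) × tan(+0.000°) = -0.0000, so H₀ = 1.5708 rad = 90.00°.

H₀ = 90.0°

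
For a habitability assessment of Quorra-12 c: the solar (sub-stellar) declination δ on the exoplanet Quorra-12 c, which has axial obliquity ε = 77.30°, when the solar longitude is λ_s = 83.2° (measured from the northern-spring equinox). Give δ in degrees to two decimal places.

sin δ = sin ε · sin λ_s = sin 77.30° × sin 83.2° = 0.968672.
δ = arcsin(0.968672) = +75.62°.

δ = +75.62°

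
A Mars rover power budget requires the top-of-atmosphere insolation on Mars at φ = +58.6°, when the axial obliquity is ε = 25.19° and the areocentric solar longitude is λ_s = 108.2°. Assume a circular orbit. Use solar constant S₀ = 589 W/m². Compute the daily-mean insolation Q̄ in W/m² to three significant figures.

Q̄ ≈ 216 W/m²

sin δ = sin 25.19° × sin 108.2° = 0.40433, so δ = +23.849°.
cos H₀ = −tan(+58.6°) tan(+23.849°) = -0.7242, H₀ = 2.3807 rad.
Bracket: H₀ sin φ sin δ + cos φ cos δ sin H₀ = 2.3807×0.85355×0.40433 + 0.52101×0.91461×0.68955 = 0.821617 + 0.328585 = 1.150202.
Q̄ = (S₀/π) × [bracket] = (589/π) × 1.150202 = 215.6 W/m².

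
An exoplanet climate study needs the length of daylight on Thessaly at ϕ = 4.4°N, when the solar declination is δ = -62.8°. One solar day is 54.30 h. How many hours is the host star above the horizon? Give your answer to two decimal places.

cos h₀ = −tan ϕ · tan δ = −tan(+4.4°) × tan(-62.800°) = 0.1497, so h₀ = 1.4205 rad = 81.39°.
Daylight = 2h₀/(2π) × 54.30 h = (1.4205/π) × 54.30 = 24.55 h.

24.55 h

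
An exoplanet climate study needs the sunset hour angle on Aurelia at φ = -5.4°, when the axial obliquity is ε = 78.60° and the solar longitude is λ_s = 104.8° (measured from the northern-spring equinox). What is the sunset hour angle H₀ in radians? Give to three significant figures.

Solar declination: sin δ = sin ε · sin λ_s = sin 78.60° × sin 104.8° = 0.94775, so δ = +71.397°.
cos H₀ = −tan φ · tan δ = −tan(-5.4°) × tan(+71.397°) = 0.2808, so H₀ = 1.2861 rad = 73.69°.

H₀ = 1.29 rad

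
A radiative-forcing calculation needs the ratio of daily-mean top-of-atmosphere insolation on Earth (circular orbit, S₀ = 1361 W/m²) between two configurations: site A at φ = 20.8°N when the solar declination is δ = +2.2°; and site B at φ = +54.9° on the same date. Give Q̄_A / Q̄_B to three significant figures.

— Configuration A (φ=+20.8°):
cos H₀ = −tan(+20.8°) tan(+2.200°) = -0.0146, H₀ = 1.5854 rad.
Bracket: H₀ sin φ sin δ + cos φ cos δ sin H₀ = 1.5854×0.35511×0.03839 + 0.93483×0.99926×0.99989 = 0.021613 + 0.934035 = 0.955648.
Q̄ = (S₀/π) × [bracket] = (1361/π) × 0.955648 = 414.01 W/m².
— Configuration B (φ=+54.9°):
cos H₀ = −tan(+54.9°) tan(+2.200°) = -0.0547, H₀ = 1.6255 rad.
Bracket: H₀ sin φ sin δ + cos φ cos δ sin H₀ = 1.6255×0.81815×0.03839 + 0.57501×0.99926×0.99850 = 0.051055 + 0.573723 = 0.624778.
Q̄ = (S₀/π) × [bracket] = (1361/π) × 0.624778 = 270.67 W/m².
Ratio Q̄_A / Q̄_B = 414.01 / 270.67 = 1.530.

Q̄_A / Q̄_B ≈ 1.53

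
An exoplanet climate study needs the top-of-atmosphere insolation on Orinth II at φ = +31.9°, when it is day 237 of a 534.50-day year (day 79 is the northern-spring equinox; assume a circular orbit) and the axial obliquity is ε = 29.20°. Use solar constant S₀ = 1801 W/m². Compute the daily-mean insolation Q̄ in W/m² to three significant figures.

Solar longitude: λ_s = 360° × (237 − 79)/534.50 = 106.417°.
sin δ = sin 29.20° × sin 106.417° = 0.46797, so δ = +27.903°.
cos H₀ = −tan(+31.9°) tan(+27.903°) = -0.3296, H₀ = 1.9067 rad.
Bracket: H₀ sin φ sin δ + cos φ cos δ sin H₀ = 1.9067×0.52844×0.46797 + 0.84897×0.88374×0.94412 = 0.471516 + 0.708344 = 1.179860.
Q̄ = (S₀/π) × [bracket] = (1801/π) × 1.179860 = 676.4 W/m².

Q̄ ≈ 676 W/m²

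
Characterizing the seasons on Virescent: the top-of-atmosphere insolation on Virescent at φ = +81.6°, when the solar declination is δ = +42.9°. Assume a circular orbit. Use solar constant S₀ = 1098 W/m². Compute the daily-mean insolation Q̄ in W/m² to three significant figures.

cos H₀ = −tan(+81.6°) tan(+42.900°) = -6.2929 ≤ −1 ⇒ polar day, H₀ = π.
Bracket: H₀ sin φ sin δ + cos φ cos δ sin H₀ = 3.1416×0.98927×0.68072 + 0.14608×0.73254×0.00000 = 2.115603 + 0.000000 = 2.115603.
Q̄ = (S₀/π) × [bracket] = (1098/π) × 2.115603 = 739.4 W/m².

Q̄ ≈ 739 W/m²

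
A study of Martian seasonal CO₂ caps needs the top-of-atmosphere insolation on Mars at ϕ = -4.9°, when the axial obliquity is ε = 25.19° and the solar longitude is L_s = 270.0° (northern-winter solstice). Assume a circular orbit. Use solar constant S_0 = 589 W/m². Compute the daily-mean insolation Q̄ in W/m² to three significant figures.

Solar declination: sin δ = sin ε · sin L_s = sin 25.19° × sin 270.0° = -0.42562, so δ = -25.190°.
cos h₀ = −tan(-4.9°) tan(-25.190°) = -0.0403, h₀ = 1.6111 rad.
Bracket: h₀ sin ϕ sin δ + cos ϕ cos δ sin h₀ = 1.6111×-0.08542×-0.42562 + 0.99635×0.90490×0.99919 = 0.058574 + 0.900867 = 0.959441.
Q̄ = (S_0/π) × [bracket] = (589/π) × 0.959441 = 179.9 W/m².

Q̄ ≈ 180 W/m²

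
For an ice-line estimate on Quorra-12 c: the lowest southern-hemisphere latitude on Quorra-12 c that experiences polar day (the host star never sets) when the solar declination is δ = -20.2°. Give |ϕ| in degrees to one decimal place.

Polar day requires cos h₀ = −tan ϕ tan δ ≤ −1, i.e. tan ϕ tan δ ≥ 1.
The boundary is |tan ϕ| · |tan δ| = 1, so |ϕ| = 90° − |δ| = 90° − 20.2° = 69.8° in the southern hemisphere.

|ϕ| = 69.8°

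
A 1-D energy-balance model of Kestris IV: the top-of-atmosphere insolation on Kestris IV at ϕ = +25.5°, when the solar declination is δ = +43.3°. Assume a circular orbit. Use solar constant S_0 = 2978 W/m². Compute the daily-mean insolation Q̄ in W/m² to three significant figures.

cos h₀ = −tan(+25.5°) tan(+43.300°) = -0.4495, h₀ = 2.0370 rad.
Bracket: h₀ sin ϕ sin δ + cos ϕ cos δ sin h₀ = 2.0370×0.43051×0.68582 + 0.90259×0.72777×0.89329 = 0.601429 + 0.586782 = 1.188211.
Q̄ = (S_0/π) × [bracket] = (2978/π) × 1.188211 = 1126 W/m².

Q̄ ≈ 1.13e+03 W/m²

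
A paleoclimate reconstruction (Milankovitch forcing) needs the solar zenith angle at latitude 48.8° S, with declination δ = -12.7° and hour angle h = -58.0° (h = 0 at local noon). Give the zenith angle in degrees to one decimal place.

θ_z = 59.6°

cos θ_z = sin ϕ sin δ + cos ϕ cos δ cos h = 0.165416 + 0.340513 = 0.505929.
θ_z = arccos(0.505929) = 59.6°.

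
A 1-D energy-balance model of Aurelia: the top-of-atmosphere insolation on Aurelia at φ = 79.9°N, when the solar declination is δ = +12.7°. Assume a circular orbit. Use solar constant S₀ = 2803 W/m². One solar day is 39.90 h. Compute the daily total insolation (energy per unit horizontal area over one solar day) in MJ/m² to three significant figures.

cos H₀ = −tan(+79.9°) tan(+12.700°) = -1.2652 ≤ −1 ⇒ polar day, H₀ = π.
Bracket: H₀ sin φ sin δ + cos φ cos δ sin H₀ = 3.1416×0.98450×0.21985 + 0.17537×0.97553×0.00000 = 0.679975 + 0.000000 = 0.679975.
Q̄ = (S₀/π) × [bracket] = (2803/π) × 0.679975 = 606.69 W/m².
Daily total = Q̄ × 39.90 h × 3600 s/h = 606.69 × 39.90 × 3600 / 10⁶ = 87.14 MJ/m².

87.1 MJ/m²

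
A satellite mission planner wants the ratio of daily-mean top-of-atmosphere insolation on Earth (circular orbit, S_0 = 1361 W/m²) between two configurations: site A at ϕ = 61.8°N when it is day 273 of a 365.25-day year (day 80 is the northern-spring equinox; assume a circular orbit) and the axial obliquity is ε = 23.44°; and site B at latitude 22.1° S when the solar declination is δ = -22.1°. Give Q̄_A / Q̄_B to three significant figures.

— Configuration A (ϕ=+61.8°):
Solar longitude: L_s = 360° × (273 − 80)/365.25 = 190.226°.
sin δ = sin 23.44° × sin 190.226° = -0.07062, so δ = -4.050°.
cos h₀ = −tan(+61.8°) tan(-4.050°) = 0.1320, h₀ = 1.4384 rad.
Bracket: h₀ sin ϕ sin δ + cos ϕ cos δ sin h₀ = 1.4384×0.88130×-0.07062 + 0.47255×0.99750×0.99125 = -0.089522 + 0.467244 = 0.377722.
Q̄ = (S_0/π) × [bracket] = (1361/π) × 0.377722 = 163.64 W/m².
— Configuration B (ϕ=-22.1°):
cos h₀ = −tan(-22.1°) tan(-22.100°) = -0.1649, h₀ = 1.7364 rad.
Bracket: h₀ sin ϕ sin δ + cos ϕ cos δ sin h₀ = 1.7364×-0.37622×-0.37622 + 0.92653×0.92653×0.98631 = 0.245773 + 0.846706 = 1.092479.
Q̄ = (S_0/π) × [bracket] = (1361/π) × 1.092479 = 473.28 W/m².
Ratio Q̄_A / Q̄_B = 163.64 / 473.28 = 0.3458.

Q̄_A / Q̄_B ≈ 0.346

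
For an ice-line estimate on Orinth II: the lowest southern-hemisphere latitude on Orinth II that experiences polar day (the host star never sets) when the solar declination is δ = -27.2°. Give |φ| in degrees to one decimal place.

|φ| = 62.8°

Polar day requires cos H₀ = −tan φ tan δ ≤ −1, i.e. tan φ tan δ ≥ 1.
The boundary is |tan φ| · |tan δ| = 1, so |φ| = 90° − |δ| = 90° − 27.2° = 62.8° in the southern hemisphere.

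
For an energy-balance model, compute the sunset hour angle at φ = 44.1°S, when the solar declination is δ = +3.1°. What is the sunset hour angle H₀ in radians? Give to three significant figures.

H₀ = 1.52 rad

cos H₀ = −tan φ · tan δ = −tan(-44.1°) × tan(+3.100°) = 0.0525, so H₀ = 1.5183 rad = 86.99°.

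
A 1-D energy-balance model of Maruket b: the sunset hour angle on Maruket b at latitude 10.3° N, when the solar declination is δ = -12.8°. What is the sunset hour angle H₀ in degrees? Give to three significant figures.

cos H₀ = −tan φ · tan δ = −tan(+10.3°) × tan(-12.800°) = 0.0413, so H₀ = 1.5295 rad = 87.63°.

H₀ = 87.6°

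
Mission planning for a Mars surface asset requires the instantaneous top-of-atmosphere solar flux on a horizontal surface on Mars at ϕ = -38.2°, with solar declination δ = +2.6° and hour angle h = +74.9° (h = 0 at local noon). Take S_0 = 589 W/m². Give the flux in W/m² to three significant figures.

cos θ_z = sin ϕ sin δ + cos ϕ cos δ cos h = -0.028053 + 0.204509 = 0.176456.
Flux = S_0 · cos θ_z = 589 × 0.176456 = 103.9 W/m².

104 W/m²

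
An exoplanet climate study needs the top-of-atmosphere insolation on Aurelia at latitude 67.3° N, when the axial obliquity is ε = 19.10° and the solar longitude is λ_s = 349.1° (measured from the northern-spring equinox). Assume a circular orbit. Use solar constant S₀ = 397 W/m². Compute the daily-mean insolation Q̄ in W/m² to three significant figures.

Q̄ ≈ 37.9 W/m²

Solar declination: sin δ = sin ε · sin λ_s = sin 19.10° × sin 349.1° = -0.06188, so δ = -3.547°.
cos H₀ = −tan(+67.3°) tan(-3.547°) = 0.1482, H₀ = 1.4220 rad.
Bracket: H₀ sin φ sin δ + cos φ cos δ sin H₀ = 1.4220×0.92254×-0.06188 + 0.38591×0.99808×0.98896 = -0.081177 + 0.380917 = 0.299740.
Q̄ = (S₀/π) × [bracket] = (397/π) × 0.299740 = 37.88 W/m².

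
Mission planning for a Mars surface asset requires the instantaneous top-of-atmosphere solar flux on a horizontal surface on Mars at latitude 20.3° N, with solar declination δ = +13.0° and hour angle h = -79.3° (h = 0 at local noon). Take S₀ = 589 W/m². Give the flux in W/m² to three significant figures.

146 W/m²

cos θ_z = sin φ sin δ + cos φ cos δ cos h = 0.078044 + 0.169672 = 0.247716.
Flux = S₀ · cos θ_z = 589 × 0.247716 = 145.9 W/m².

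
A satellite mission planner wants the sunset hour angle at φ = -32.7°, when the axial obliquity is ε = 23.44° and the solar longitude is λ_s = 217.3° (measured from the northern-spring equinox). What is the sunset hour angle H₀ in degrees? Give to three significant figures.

H₀ = 99.2°

Solar declination: sin δ = sin ε · sin λ_s = sin 23.44° × sin 217.3° = -0.24106, so δ = -13.949°.
cos H₀ = −tan φ · tan δ = −tan(-32.7°) × tan(-13.949°) = -0.1595, so H₀ = 1.7309 rad = 99.18°.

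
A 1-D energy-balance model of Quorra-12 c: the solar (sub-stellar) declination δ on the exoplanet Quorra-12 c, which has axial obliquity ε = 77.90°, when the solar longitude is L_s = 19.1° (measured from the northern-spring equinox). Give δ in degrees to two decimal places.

δ = +18.66°

sin δ = sin ε · sin L_s = sin 77.90° × sin 19.1° = 0.319948.
δ = arcsin(0.319948) = +18.66°.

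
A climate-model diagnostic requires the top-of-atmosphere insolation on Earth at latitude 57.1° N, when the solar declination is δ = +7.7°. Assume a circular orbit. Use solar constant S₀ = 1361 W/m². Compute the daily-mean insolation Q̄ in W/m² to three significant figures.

cos H₀ = −tan(+57.1°) tan(+7.700°) = -0.2090, H₀ = 1.7813 rad.
Bracket: H₀ sin φ sin δ + cos φ cos δ sin H₀ = 1.7813×0.83962×0.13399 + 0.54317×0.99098×0.97792 = 0.200397 + 0.526386 = 0.726783.
Q̄ = (S₀/π) × [bracket] = (1361/π) × 0.726783 = 314.9 W/m².

Q̄ ≈ 315 W/m²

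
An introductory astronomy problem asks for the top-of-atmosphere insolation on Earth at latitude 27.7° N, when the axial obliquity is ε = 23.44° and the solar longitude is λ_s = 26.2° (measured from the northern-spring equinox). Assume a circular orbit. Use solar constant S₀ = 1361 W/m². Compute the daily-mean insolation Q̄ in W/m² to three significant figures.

Q̄ ≈ 435 W/m²

Solar declination: sin δ = sin ε · sin λ_s = sin 23.44° × sin 26.2° = 0.17563, so δ = +10.115°.
cos H₀ = −tan(+27.7°) tan(+10.115°) = -0.0937, H₀ = 1.6646 rad.
Bracket: H₀ sin φ sin δ + cos φ cos δ sin H₀ = 1.6646×0.46484×0.17563 + 0.88539×0.98446×0.99560 = 0.135898 + 0.867796 = 1.003694.
Q̄ = (S₀/π) × [bracket] = (1361/π) × 1.003694 = 434.8 W/m².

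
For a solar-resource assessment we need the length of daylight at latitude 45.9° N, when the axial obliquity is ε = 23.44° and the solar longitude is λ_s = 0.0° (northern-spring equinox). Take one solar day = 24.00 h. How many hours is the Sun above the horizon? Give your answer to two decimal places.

Solar declination: sin δ = sin ε · sin λ_s = sin 23.44° × sin 0.0° = 0.00000, so δ = +0.000°.
cos H₀ = −tan φ · tan δ = −tan(+45.9°) × tan(+0.000°) = -0.0000, so H₀ = 1.5708 rad = 90.00°.
Daylight = 2H₀/(2π) × 24.00 h = (1.5708/π) × 24.00 = 12.00 h.

12.00 h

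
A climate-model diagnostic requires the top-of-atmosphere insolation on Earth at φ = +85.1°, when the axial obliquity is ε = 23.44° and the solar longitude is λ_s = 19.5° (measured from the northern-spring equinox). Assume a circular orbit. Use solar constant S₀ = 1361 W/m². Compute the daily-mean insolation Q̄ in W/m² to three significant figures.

Q̄ ≈ 180 W/m²

Solar declination: sin δ = sin ε · sin λ_s = sin 23.44° × sin 19.5° = 0.13278, so δ = +7.631°.
cos H₀ = −tan(+85.1°) tan(+7.631°) = -1.5627 ≤ −1 ⇒ polar day, H₀ = π.
Bracket: H₀ sin φ sin δ + cos φ cos δ sin H₀ = 3.1416×0.99635×0.13278 + 0.08542×0.99114×0.00000 = 0.415619 + 0.000000 = 0.415619.
Q̄ = (S₀/π) × [bracket] = (1361/π) × 0.415619 = 180.1 W/m².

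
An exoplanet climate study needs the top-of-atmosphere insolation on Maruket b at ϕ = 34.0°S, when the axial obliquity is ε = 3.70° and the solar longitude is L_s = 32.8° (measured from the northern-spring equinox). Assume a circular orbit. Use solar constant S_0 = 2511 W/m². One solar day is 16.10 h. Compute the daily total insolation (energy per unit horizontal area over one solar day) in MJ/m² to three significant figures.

37.0 MJ/m²

Solar declination: sin δ = sin ε · sin L_s = sin 3.70° × sin 32.8° = 0.03496, so δ = +2.003°.
cos h₀ = −tan(-34.0°) tan(+2.003°) = 0.0236, h₀ = 1.5472 rad.
Bracket: h₀ sin ϕ sin δ + cos ϕ cos δ sin h₀ = 1.5472×-0.55919×0.03496 + 0.82904×0.99939×0.99972 = -0.030247 + 0.828302 = 0.798055.
Q̄ = (S_0/π) × [bracket] = (2511/π) × 0.798055 = 637.87 W/m².
Daily total = Q̄ × 16.10 h × 3600 s/h = 637.87 × 16.10 × 3600 / 10⁶ = 36.97 MJ/m².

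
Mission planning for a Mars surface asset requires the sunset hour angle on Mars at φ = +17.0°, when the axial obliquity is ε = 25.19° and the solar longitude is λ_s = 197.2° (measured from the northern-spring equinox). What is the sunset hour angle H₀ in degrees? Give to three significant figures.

Solar declination: sin δ = sin ε · sin λ_s = sin 25.19° × sin 197.2° = -0.12586, so δ = -7.230°.
cos H₀ = −tan φ · tan δ = −tan(+17.0°) × tan(-7.230°) = 0.0388, so H₀ = 1.5320 rad = 87.78°.

H₀ = 87.8°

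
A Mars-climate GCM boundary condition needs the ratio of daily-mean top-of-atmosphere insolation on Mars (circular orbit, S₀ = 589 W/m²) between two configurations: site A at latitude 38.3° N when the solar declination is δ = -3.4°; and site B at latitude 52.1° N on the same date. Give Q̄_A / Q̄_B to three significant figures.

Q̄_A / Q̄_B ≈ 1.34

— Configuration A (φ=+38.3°):
cos H₀ = −tan(+38.3°) tan(-3.400°) = 0.0469, H₀ = 1.5239 rad.
Bracket: H₀ sin φ sin δ + cos φ cos δ sin H₀ = 1.5239×0.61978×-0.05931 + 0.78478×0.99824×0.99890 = -0.056017 + 0.782537 = 0.726520.
Q̄ = (S₀/π) × [bracket] = (589/π) × 0.726520 = 136.21 W/m².
— Configuration B (φ=+52.1°):
cos H₀ = −tan(+52.1°) tan(-3.400°) = 0.0763, H₀ = 1.4944 rad.
Bracket: H₀ sin φ sin δ + cos φ cos δ sin H₀ = 1.4944×0.78908×-0.05931 + 0.61429×0.99824×0.99708 = -0.069938 + 0.611418 = 0.541480.
Q̄ = (S₀/π) × [bracket] = (589/π) × 0.541480 = 101.52 W/m².
Ratio Q̄_A / Q̄_B = 136.21 / 101.52 = 1.342.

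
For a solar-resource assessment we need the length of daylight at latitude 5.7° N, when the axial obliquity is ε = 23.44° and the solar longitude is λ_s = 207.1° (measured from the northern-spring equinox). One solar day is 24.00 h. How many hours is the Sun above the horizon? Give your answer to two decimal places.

11.86 h

Solar declination: sin δ = sin ε · sin λ_s = sin 23.44° × sin 207.1° = -0.18121, so δ = -10.440°.
cos H₀ = −tan φ · tan δ = −tan(+5.7°) × tan(-10.440°) = 0.0184, so H₀ = 1.5524 rad = 88.95°.
Daylight = 2H₀/(2π) × 24.00 h = (1.5524/π) × 24.00 = 11.86 h.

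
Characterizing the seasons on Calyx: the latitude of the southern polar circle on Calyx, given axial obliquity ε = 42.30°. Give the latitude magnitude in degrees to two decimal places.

The polar circle is the lowest latitude that experiences at least one full rotation of continuous darkness at the northern-summer solstice; it lies at |φ| = 90° − ε = 90° − 42.30° = 47.70°.

47.70°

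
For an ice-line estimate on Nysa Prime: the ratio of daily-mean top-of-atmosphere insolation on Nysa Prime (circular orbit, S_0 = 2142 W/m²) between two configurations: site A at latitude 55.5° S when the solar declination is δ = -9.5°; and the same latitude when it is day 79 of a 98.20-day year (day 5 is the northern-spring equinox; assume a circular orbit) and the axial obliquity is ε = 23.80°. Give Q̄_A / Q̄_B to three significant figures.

— Configuration A (ϕ=-55.5°):
cos h₀ = −tan(-55.5°) tan(-9.500°) = -0.2435, h₀ = 1.8168 rad.
Bracket: h₀ sin ϕ sin δ + cos ϕ cos δ sin h₀ = 1.8168×-0.82413×-0.16505 + 0.56641×0.98629×0.96990 = 0.247126 + 0.541829 = 0.788955.
Q̄ = (S_0/π) × [bracket] = (2142/π) × 0.788955 = 537.93 W/m².
— Configuration B (ϕ=-55.5°):
Solar longitude: L_s = 360° × (79 − 5)/98.20 = 271.283°.
sin δ = sin 23.80° × sin 271.283° = -0.40344, so δ = -23.794°.
cos h₀ = −tan(-55.5°) tan(-23.794°) = -0.6415, h₀ = 2.2673 rad.
Bracket: h₀ sin ϕ sin δ + cos ϕ cos δ sin h₀ = 2.2673×-0.82413×-0.40344 + 0.56641×0.91500×0.76709 = 0.753848 + 0.397556 = 1.151404.
Q̄ = (S_0/π) × [bracket] = (2142/π) × 1.151404 = 785.05 W/m².
Ratio Q̄_A / Q̄_B = 537.93 / 785.05 = 0.6852.

Q̄_A / Q̄_B ≈ 0.685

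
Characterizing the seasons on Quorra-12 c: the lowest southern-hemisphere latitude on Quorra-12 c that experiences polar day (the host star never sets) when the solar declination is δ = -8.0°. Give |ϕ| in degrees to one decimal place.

Polar day requires cos h₀ = −tan ϕ tan δ ≤ −1, i.e. tan ϕ tan δ ≥ 1.
The boundary is |tan ϕ| · |tan δ| = 1, so |ϕ| = 90° − |δ| = 90° − 8.0° = 82.0° in the southern hemisphere.

|ϕ| = 82.0°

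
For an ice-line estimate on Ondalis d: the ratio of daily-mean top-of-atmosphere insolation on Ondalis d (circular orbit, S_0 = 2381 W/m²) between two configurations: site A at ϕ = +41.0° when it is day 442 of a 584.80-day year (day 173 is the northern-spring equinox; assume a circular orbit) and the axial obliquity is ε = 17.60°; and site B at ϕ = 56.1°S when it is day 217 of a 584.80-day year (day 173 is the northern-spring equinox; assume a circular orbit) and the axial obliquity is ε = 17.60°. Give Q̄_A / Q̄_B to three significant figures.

Q̄_A / Q̄_B ≈ 2.16

— Configuration A (ϕ=+41.0°):
Solar longitude: L_s = 360° × (442 − 173)/584.80 = 165.595°.
sin δ = sin 17.60° × sin 165.595° = 0.07522, so δ = +4.314°.
cos h₀ = −tan(+41.0°) tan(+4.314°) = -0.0656, h₀ = 1.6364 rad.
Bracket: h₀ sin ϕ sin δ + cos ϕ cos δ sin h₀ = 1.6364×0.65606×0.07522 + 0.75471×0.99717×0.99785 = 0.080754 + 0.750956 = 0.831710.
Q̄ = (S_0/π) × [bracket] = (2381/π) × 0.831710 = 630.35 W/m².
— Configuration B (ϕ=-56.1°):
Solar longitude: L_s = 360° × (217 − 173)/584.80 = 27.086°.
sin δ = sin 17.60° × sin 27.086° = 0.13768, so δ = +7.914°.
cos h₀ = −tan(-56.1°) tan(+7.914°) = 0.2069, h₀ = 1.3624 rad.
Bracket: h₀ sin ϕ sin δ + cos ϕ cos δ sin h₀ = 1.3624×-0.83001×0.13768 + 0.55775×0.99048×0.97837 = -0.155689 + 0.540491 = 0.384802.
Q̄ = (S_0/π) × [bracket] = (2381/π) × 0.384802 = 291.64 W/m².
Ratio Q̄_A / Q̄_B = 630.35 / 291.64 = 2.161.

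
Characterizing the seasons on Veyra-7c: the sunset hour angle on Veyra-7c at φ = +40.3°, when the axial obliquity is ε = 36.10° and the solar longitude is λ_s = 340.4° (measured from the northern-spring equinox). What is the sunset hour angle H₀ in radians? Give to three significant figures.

H₀ = 1.40 rad

Solar declination: sin δ = sin ε · sin λ_s = sin 36.10° × sin 340.4° = -0.19765, so δ = -11.399°.
cos H₀ = −tan φ · tan δ = −tan(+40.3°) × tan(-11.399°) = 0.1710, so H₀ = 1.3990 rad = 80.15°.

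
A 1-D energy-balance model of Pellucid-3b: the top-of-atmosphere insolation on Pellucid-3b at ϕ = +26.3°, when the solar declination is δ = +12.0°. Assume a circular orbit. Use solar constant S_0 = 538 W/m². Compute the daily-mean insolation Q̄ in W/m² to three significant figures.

cos h₀ = −tan(+26.3°) tan(+12.000°) = -0.1051, h₀ = 1.6760 rad.
Bracket: h₀ sin ϕ sin δ + cos ϕ cos δ sin h₀ = 1.6760×0.44307×0.20791 + 0.89649×0.97815×0.99447 = 0.154391 + 0.872052 = 1.026443.
Q̄ = (S_0/π) × [bracket] = (538/π) × 1.026443 = 175.8 W/m².

Q̄ ≈ 176 W/m²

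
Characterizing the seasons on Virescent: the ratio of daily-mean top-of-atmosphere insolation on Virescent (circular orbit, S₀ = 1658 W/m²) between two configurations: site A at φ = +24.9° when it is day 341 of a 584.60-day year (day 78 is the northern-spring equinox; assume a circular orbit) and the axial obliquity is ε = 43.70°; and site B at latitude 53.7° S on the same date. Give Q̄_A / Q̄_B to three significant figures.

Q̄_A / Q̄_B ≈ 3.10

— Configuration A (φ=+24.9°):
Solar longitude: λ_s = 360° × (341 − 78)/584.60 = 161.957°.
sin δ = sin 43.70° × sin 161.957° = 0.21399, so δ = +12.356°.
cos H₀ = −tan(+24.9°) tan(+12.356°) = -0.1017, H₀ = 1.6727 rad.
Bracket: H₀ sin φ sin δ + cos φ cos δ sin H₀ = 1.6727×0.42104×0.21399 + 0.90704×0.97684×0.99482 = 0.150708 + 0.881443 = 1.032151.
Q̄ = (S₀/π) × [bracket] = (1658/π) × 1.032151 = 544.73 W/m².
— Configuration B (φ=-53.7°):
cos H₀ = −tan(-53.7°) tan(+12.356°) = 0.2982, H₀ = 1.2680 rad.
Bracket: H₀ sin φ sin δ + cos φ cos δ sin H₀ = 1.2680×-0.80593×0.21399 + 0.59201×0.97684×0.95450 = -0.218680 + 0.551986 = 0.333306.
Q̄ = (S₀/π) × [bracket] = (1658/π) × 0.333306 = 175.90 W/m².
Ratio Q̄_A / Q̄_B = 544.73 / 175.90 = 3.097.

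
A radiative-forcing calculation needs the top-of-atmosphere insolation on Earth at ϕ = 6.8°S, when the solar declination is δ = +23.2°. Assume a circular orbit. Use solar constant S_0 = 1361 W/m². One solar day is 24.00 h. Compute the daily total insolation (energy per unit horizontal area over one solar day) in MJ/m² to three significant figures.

cos h₀ = −tan(-6.8°) tan(+23.200°) = 0.0511, h₀ = 1.5197 rad.
Bracket: h₀ sin ϕ sin δ + cos ϕ cos δ sin h₀ = 1.5197×-0.11840×0.39394 + 0.99297×0.91914×0.99869 = -0.070883 + 0.911483 = 0.840600.
Q̄ = (S_0/π) × [bracket] = (1361/π) × 0.840600 = 364.16 W/m².
Daily total = Q̄ × 24.00 h × 3600 s/h = 364.16 × 24.00 × 3600 / 10⁶ = 31.46 MJ/m².

31.5 MJ/m²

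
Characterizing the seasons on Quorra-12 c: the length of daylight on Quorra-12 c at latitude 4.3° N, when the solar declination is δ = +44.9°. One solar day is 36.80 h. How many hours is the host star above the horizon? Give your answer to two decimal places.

cos h₀ = −tan ϕ · tan δ = −tan(+4.3°) × tan(+44.900°) = -0.0749, so h₀ = 1.6458 rad = 94.30°.
Daylight = 2h₀/(2π) × 36.80 h = (1.6458/π) × 36.80 = 19.28 h.

19.28 h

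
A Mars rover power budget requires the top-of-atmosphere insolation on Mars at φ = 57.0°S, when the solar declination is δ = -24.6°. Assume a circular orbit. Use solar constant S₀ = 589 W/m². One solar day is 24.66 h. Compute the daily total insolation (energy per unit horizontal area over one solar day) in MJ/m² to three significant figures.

cos H₀ = −tan(-57.0°) tan(-24.600°) = -0.7050, H₀ = 2.3532 rad.
Bracket: H₀ sin φ sin δ + cos φ cos δ sin H₀ = 2.3532×-0.83867×-0.41628 + 0.54464×0.90924×0.70920 = 0.821553 + 0.351202 = 1.172755.
Q̄ = (S₀/π) × [bracket] = (589/π) × 1.172755 = 219.87 W/m².
Daily total = Q̄ × 24.66 h × 3600 s/h = 219.87 × 24.66 × 3600 / 10⁶ = 19.52 MJ/m².

19.5 MJ/m²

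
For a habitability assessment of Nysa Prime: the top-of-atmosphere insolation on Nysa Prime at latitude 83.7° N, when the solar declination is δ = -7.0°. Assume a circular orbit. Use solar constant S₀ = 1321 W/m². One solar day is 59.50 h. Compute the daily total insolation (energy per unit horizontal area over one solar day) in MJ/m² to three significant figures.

0.00 MJ/m²

cos H₀ = −tan(+83.7°) tan(-7.000°) = 1.1122 ≥ 1 ⇒ polar night, H₀ = 0 and Q̄ = 0.
Daily total = Q̄ × 59.50 h × 3600 s/h = 0.00 MJ/m².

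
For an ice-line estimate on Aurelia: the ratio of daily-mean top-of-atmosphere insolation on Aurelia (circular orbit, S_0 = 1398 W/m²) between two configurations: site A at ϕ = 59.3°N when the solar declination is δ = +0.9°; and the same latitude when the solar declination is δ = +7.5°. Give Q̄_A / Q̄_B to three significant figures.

Q̄_A / Q̄_B ≈ 0.765

— Configuration A (ϕ=+59.3°):
cos h₀ = −tan(+59.3°) tan(+0.900°) = -0.0265, h₀ = 1.5973 rad.
Bracket: h₀ sin ϕ sin δ + cos ϕ cos δ sin h₀ = 1.5973×0.85985×0.01571 + 0.51054×0.99988×0.99965 = 0.021577 + 0.510300 = 0.531877.
Q̄ = (S_0/π) × [bracket] = (1398/π) × 0.531877 = 236.68 W/m².
— Configuration B (ϕ=+59.3°):
cos h₀ = −tan(+59.3°) tan(+7.500°) = -0.2217, h₀ = 1.7944 rad.
Bracket: h₀ sin ϕ sin δ + cos ϕ cos δ sin h₀ = 1.7944×0.85985×0.13053 + 0.51054×0.99144×0.97511 = 0.201397 + 0.493571 = 0.694968.
Q̄ = (S_0/π) × [bracket] = (1398/π) × 0.694968 = 309.26 W/m².
Ratio Q̄_A / Q̄_B = 236.68 / 309.26 = 0.7653.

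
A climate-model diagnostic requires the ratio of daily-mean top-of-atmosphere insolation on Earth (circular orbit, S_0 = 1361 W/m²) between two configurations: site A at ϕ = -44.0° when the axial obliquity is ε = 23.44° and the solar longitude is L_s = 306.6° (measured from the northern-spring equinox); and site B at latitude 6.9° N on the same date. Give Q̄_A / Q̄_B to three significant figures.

— Configuration A (ϕ=-44.0°):
Solar declination: sin δ = sin ε · sin L_s = sin 23.44° × sin 306.6° = -0.31935, so δ = -18.624°.
cos h₀ = −tan(-44.0°) tan(-18.624°) = -0.3254, h₀ = 1.9023 rad.
Bracket: h₀ sin ϕ sin δ + cos ϕ cos δ sin h₀ = 1.9023×-0.69466×-0.31935 + 0.71934×0.94764×0.94556 = 0.422006 + 0.644565 = 1.066571.
Q̄ = (S_0/π) × [bracket] = (1361/π) × 1.066571 = 462.06 W/m².
— Configuration B (ϕ=+6.9°):
cos h₀ = −tan(+6.9°) tan(-18.624°) = 0.0408, h₀ = 1.5300 rad.
Bracket: h₀ sin ϕ sin δ + cos ϕ cos δ sin h₀ = 1.5300×0.12014×-0.31935 + 0.99276×0.94764×0.99917 = -0.058701 + 0.939998 = 0.881297.
Q̄ = (S_0/π) × [bracket] = (1361/π) × 0.881297 = 381.80 W/m².
Ratio Q̄_A / Q̄_B = 462.06 / 381.80 = 1.210.

Q̄_A / Q̄_B ≈ 1.21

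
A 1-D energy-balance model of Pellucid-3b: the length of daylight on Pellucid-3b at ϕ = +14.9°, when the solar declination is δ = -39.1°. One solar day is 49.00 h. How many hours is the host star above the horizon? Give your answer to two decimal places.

21.10 h

cos h₀ = −tan ϕ · tan δ = −tan(+14.9°) × tan(-39.100°) = 0.2162, so h₀ = 1.3528 rad = 77.51°.
Daylight = 2h₀/(2π) × 49.00 h = (1.3528/π) × 49.00 = 21.10 h.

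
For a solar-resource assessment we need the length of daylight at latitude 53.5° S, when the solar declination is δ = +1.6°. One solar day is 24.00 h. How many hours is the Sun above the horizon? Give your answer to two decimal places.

11.71 h

cos h₀ = −tan ϕ · tan δ = −tan(-53.5°) × tan(+1.600°) = 0.0377, so h₀ = 1.5330 rad = 87.84°.
Daylight = 2h₀/(2π) × 24.00 h = (1.5330/π) × 24.00 = 11.71 h.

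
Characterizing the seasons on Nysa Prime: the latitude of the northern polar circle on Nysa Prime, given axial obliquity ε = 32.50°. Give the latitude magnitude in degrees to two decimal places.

The polar circle is the lowest latitude that experiences at least one full rotation of continuous daylight at the northern-summer solstice; it lies at |φ| = 90° − ε = 90° − 32.50° = 57.50°.

57.50°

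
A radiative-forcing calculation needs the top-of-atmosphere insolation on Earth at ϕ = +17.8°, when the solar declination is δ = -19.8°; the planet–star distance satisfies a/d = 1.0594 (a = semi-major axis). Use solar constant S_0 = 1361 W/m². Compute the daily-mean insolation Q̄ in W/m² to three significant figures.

cos h₀ = −tan(+17.8°) tan(-19.800°) = 0.1156, h₀ = 1.4549 rad.
Bracket: h₀ sin ϕ sin δ + cos ϕ cos δ sin h₀ = 1.4549×0.30570×-0.33874 + 0.95213×0.94088×0.99330 = -0.150659 + 0.889838 = 0.739179.
Inverse-square distance factor (a/d)² = 1.0594² = 1.122328.
Q̄ = (S_0/π) × 1.122328 × [bracket] = (1361/π) × 1.122328 × 0.739179 = 359.4 W/m².

Q̄ ≈ 359 W/m²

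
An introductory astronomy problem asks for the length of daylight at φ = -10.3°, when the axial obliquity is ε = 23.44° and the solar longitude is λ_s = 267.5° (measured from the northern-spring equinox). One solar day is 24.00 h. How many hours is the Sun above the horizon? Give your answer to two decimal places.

12.60 h

Solar declination: sin δ = sin ε · sin λ_s = sin 23.44° × sin 267.5° = -0.39741, so δ = -23.416°.
cos H₀ = −tan φ · tan δ = −tan(-10.3°) × tan(-23.416°) = -0.0787, so H₀ = 1.6496 rad = 94.51°.
Daylight = 2H₀/(2π) × 24.00 h = (1.6496/π) × 24.00 = 12.60 h.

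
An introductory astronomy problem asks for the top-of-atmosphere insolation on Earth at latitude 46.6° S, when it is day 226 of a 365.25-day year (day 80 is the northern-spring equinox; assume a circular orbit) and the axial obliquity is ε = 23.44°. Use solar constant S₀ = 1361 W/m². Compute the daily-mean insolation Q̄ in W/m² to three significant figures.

Q̄ ≈ 183 W/m²

Solar longitude: λ_s = 360° × (226 − 80)/365.25 = 143.901°.
sin δ = sin 23.44° × sin 143.901° = 0.23437, so δ = +13.554°.
cos H₀ = −tan(-46.6°) tan(+13.554°) = 0.2549, H₀ = 1.3130 rad.
Bracket: H₀ sin φ sin δ + cos φ cos δ sin H₀ = 1.3130×-0.72657×0.23437 + 0.68709×0.97215×0.96696 = -0.223586 + 0.645885 = 0.422299.
Q̄ = (S₀/π) × [bracket] = (1361/π) × 0.422299 = 182.9 W/m².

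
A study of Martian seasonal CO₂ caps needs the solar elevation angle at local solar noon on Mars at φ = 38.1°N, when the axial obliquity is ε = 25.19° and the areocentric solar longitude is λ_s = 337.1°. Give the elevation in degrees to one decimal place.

42.4°

sin δ = sin 25.19° × sin 337.1° = -0.16562, so δ = -9.533°.
At local noon the hour angle is zero, so the zenith angle equals |φ − δ| = |+38.1° − (-9.533°)| = 47.633°.
Elevation = 90° − 47.633° = 42.4°.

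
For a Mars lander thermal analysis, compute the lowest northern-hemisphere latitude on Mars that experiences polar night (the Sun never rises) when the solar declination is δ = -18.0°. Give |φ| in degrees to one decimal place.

|φ| = 72.0°

Polar night requires cos H₀ = −tan φ tan δ ≥ 1, i.e. tan φ tan δ ≤ −1.
The boundary is |tan φ| · |tan δ| = 1, so |φ| = 90° − |δ| = 90° − 18.0° = 72.0° in the northern hemisphere.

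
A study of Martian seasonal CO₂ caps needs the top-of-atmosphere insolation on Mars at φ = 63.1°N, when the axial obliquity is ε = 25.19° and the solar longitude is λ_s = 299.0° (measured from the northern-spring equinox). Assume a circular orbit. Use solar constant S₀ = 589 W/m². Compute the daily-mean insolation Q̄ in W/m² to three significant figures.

Solar declination: sin δ = sin ε · sin λ_s = sin 25.19° × sin 299.0° = -0.37226, so δ = -21.855°.
cos H₀ = −tan(+63.1°) tan(-21.855°) = 0.7906, H₀ = 0.6590 rad.
Bracket: H₀ sin φ sin δ + cos φ cos δ sin H₀ = 0.6590×0.89180×-0.37226 + 0.45243×0.92813×0.61236 = -0.218776 + 0.257138 = 0.038362.
Q̄ = (S₀/π) × [bracket] = (589/π) × 0.038362 = 7.192 W/m².

Q̄ ≈ 7.19 W/m²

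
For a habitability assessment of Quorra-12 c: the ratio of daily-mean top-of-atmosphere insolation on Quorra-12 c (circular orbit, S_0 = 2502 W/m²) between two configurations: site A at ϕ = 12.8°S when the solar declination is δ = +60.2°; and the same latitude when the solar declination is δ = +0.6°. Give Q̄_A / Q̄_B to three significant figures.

Q̄_A / Q̄_B ≈ 0.228

— Configuration A (ϕ=-12.8°):
cos h₀ = −tan(-12.8°) tan(+60.200°) = 0.3967, h₀ = 1.1629 rad.
Bracket: h₀ sin ϕ sin δ + cos ϕ cos δ sin h₀ = 1.1629×-0.22155×0.86777 + 0.97515×0.49697×0.91795 = -0.223573 + 0.444857 = 0.221284.
Q̄ = (S_0/π) × [bracket] = (2502/π) × 0.221284 = 176.23 W/m².
— Configuration B (ϕ=-12.8°):
cos h₀ = −tan(-12.8°) tan(+0.600°) = 0.0024, h₀ = 1.5684 rad.
Bracket: h₀ sin ϕ sin δ + cos ϕ cos δ sin h₀ = 1.5684×-0.22155×0.01047 + 0.97515×0.99995×1.00000 = -0.003638 + 0.975101 = 0.971463.
Q̄ = (S_0/π) × [bracket] = (2502/π) × 0.971463 = 773.68 W/m².
Ratio Q̄_A / Q̄_B = 176.23 / 773.68 = 0.2278.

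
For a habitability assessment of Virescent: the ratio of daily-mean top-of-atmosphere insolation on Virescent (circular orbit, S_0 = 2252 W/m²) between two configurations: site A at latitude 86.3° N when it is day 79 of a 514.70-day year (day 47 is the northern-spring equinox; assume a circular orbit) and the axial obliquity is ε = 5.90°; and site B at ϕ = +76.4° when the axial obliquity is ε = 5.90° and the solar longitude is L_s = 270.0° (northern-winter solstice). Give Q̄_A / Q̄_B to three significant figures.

— Configuration A (ϕ=+86.3°):
Solar longitude: L_s = 360° × (79 − 47)/514.70 = 22.382°.
sin δ = sin 5.90° × sin 22.382° = 0.03914, so δ = +2.243°.
cos h₀ = −tan(+86.3°) tan(+2.243°) = -0.6057, h₀ = 2.2215 rad.
Bracket: h₀ sin ϕ sin δ + cos ϕ cos δ sin h₀ = 2.2215×0.99792×0.03914 + 0.06453×0.99923×0.79566 = 0.086769 + 0.051304 = 0.138073.
Q̄ = (S_0/π) × [bracket] = (2252/π) × 0.138073 = 98.975 W/m².
— Configuration B (ϕ=+76.4°):
Solar declination: sin δ = sin ε · sin L_s = sin 5.90° × sin 270.0° = -0.10279, so δ = -5.900°.
cos h₀ = −tan(+76.4°) tan(-5.900°) = 0.4272, h₀ = 1.1295 rad.
Bracket: h₀ sin ϕ sin δ + cos ϕ cos δ sin h₀ = 1.1295×0.97196×-0.10279 + 0.23514×0.99470×0.90418 = -0.112846 + 0.211482 = 0.098636.
Q̄ = (S_0/π) × [bracket] = (2252/π) × 0.098636 = 70.706 W/m².
Ratio Q̄_A / Q̄_B = 98.975 / 70.706 = 1.400.

Q̄_A / Q̄_B ≈ 1.40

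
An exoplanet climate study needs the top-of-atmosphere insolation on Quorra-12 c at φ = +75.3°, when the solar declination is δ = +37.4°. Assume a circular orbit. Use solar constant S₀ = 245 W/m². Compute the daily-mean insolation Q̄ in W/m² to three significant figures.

Q̄ ≈ 144 W/m²

cos H₀ = −tan(+75.3°) tan(+37.400°) = -2.9143 ≤ −1 ⇒ polar day, H₀ = π.
Bracket: H₀ sin φ sin δ + cos φ cos δ sin H₀ = 3.1416×0.96727×0.60738 + 0.25376×0.79441×0.00000 = 1.845691 + 0.000000 = 1.845691.
Q̄ = (S₀/π) × [bracket] = (245/π) × 1.845691 = 143.9 W/m².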